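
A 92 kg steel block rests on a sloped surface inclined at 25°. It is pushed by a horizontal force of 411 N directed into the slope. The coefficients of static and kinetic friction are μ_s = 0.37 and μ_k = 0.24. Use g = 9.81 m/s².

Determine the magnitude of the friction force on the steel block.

f ≈ 8.93 N (up the incline)

The horizontal push has a component P sin θ into the surface, so N = m g cos θ + P sin θ = 818 + 173.7 = 991.7 N.
Parallel to the incline: P cos θ − m g sin θ = 372.5 − 381.4 = -8.929 N; the friction needed to balance this is 8.929 N acting up the slope.
The limit of static friction is μ_s N = 366.9 N.
Since 8.929 N is within the 366.9 N limit, the steel block stays put and friction is exactly 8.93 N.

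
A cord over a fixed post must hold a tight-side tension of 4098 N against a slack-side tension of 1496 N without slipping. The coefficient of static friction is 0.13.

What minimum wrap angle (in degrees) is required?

T₂/T₁ = e^{μβ} → β = ln(T₂/T₁)/μ.
β = ln(4098/1496)/0.13 = 1.008/0.13 = 7.752 rad.
In degrees: β = 7.752 × 180/π = 444°.

β_min ≈ 444°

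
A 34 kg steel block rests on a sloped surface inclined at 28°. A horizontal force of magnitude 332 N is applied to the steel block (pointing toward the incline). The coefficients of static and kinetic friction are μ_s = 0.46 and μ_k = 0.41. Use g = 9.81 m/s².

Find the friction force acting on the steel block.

f ≈ 137 N (down the incline)

Normal direction: N = m g cos θ + P sin θ = 450.4 N.
Parallel to the incline: P cos θ − m g sin θ = 293.1 − 156.6 = 136.6 N; the friction needed to balance this is 136.6 N acting down the slope.
The limit of static friction is μ_s N = 207.2 N.
Since 136.6 N is within the 207.2 N limit, the steel block stays put and friction is exactly 137 N.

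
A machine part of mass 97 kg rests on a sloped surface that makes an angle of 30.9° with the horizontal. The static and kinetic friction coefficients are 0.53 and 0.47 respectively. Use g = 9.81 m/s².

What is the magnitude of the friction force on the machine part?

f ≈ 384 N (up the incline)

Perpendicular to the surface, N = m g cos θ = 97·9.81·cos 30.9° = 816.5 N.
For equilibrium along the incline, friction must balance the weight component: f = m g sin θ = 488.7 N up the slope.
The static-friction ceiling is μ_s N = 0.53 × 816.5 = 432.7 N.
Since |488.7| > 432.7 N, static friction cannot hold it; the machine part slides down the incline and kinetic friction applies: f = μ_k N = 0.47 × 816.5 = 384 N.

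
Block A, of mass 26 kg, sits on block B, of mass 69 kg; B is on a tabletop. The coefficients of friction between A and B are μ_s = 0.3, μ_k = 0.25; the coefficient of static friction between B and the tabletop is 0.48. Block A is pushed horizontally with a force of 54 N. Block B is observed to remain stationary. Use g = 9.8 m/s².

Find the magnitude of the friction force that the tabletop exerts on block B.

f ≈ 54 N

The normal force B exerts on A is simply A's weight, N₁ = 254.8 N.
Maximum static friction on A from B: μ_s N₁ = 0.3×254.8 = 76.44 N.
Since P = 54 N ≤ 76.44 N, A does not slip on B; friction on A equals P = 54 N.
B experiences an equal 54 N forward from A (third law). B is in equilibrium, so the floor supplies f₂ = 54 N of static friction (limit μ_s(m_A+m_B)g = 446.9 N, not exceeded).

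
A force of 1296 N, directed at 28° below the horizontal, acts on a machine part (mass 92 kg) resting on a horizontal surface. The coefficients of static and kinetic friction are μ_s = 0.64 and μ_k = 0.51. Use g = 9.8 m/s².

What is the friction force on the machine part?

The vertical component of P adds to the normal force: N = m g + P sin α = 901.6 + 608.4 = 1510 N.
The horizontal driving force is P cos α = 1144 N, so equilibrium needs friction f = 1144 N.
The static-friction limit is μ_s N = 966.4 N.
1144 > 966.4 N → the machine part slides; f = μ_k N = 0.51×1510 = 770 N.

f ≈ 770 N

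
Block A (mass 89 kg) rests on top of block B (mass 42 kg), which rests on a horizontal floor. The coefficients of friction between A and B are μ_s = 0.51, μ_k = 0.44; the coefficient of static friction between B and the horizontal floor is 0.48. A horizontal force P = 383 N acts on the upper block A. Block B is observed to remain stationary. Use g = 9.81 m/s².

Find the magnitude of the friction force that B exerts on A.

Normal force at the A–B interface: N₁ = m_A g = 873.1 N.
Maximum static friction on A from B: μ_s N₁ = 0.51×873.1 = 445.3 N.
P = 383 N is within that limit, so A and B move together (both at rest); the A–B friction is simply f₁ = P = 383 N.
By Newton's third law B feels 383 N forward from A. With B stationary, the floor's static friction on B balances it: f₂ = 383 N (well within μ_s(m_A+m_B)g = 616.9 N).

f ≈ 383 N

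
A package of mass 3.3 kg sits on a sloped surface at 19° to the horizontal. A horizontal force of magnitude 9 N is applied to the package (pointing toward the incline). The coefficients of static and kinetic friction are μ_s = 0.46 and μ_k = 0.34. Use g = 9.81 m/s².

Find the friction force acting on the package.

f ≈ 2.03 N (up the incline)

Normal direction: N = m g cos θ + P sin θ = 33.54 N.
Parallel to the incline: P cos θ − m g sin θ = 8.51 − 10.54 = -2.03 N; the friction needed to balance this is 2.03 N acting up the slope.
Maximum static friction: μ_s N = 0.46 × 33.54 = 15.43 N.
Since 2.03 N is within the 15.43 N limit, the package stays put and friction is exactly 2.03 N.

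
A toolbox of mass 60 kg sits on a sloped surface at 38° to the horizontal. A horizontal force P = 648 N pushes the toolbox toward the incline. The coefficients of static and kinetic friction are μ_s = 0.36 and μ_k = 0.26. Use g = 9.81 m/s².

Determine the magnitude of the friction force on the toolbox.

f ≈ 148 N (down the incline)

Normal direction: N = m g cos θ + P sin θ = 862.8 N.
Parallel to the incline: P cos θ − m g sin θ = 510.6 − 362.4 = 148.3 N; the friction needed to balance this is 148.3 N acting down the slope.
Maximum static friction: μ_s N = 0.36 × 862.8 = 310.6 N.
Since 148.3 N is within the 310.6 N limit, the toolbox stays put and friction is exactly 148 N.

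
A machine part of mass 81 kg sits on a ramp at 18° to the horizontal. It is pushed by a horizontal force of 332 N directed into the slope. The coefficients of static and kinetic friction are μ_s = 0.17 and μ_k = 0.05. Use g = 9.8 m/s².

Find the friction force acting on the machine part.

f ≈ 70.5 N (down the incline)

The horizontal push has a component P sin θ into the surface, so N = m g cos θ + P sin θ = 754.9 + 102.6 = 857.5 N.
Along the incline, the net driving force (taking up-slope positive) is P cos θ − m g sin θ = 315.8 − 245.3 = 70.45 N, so equilibrium requires friction f = -70.45 N (down-slope).
Maximum static friction: μ_s N = 0.17 × 857.5 = 145.8 N.
|f_req| = 70.45 ≤ 145.8 N → the machine part is in equilibrium; friction equals the required value.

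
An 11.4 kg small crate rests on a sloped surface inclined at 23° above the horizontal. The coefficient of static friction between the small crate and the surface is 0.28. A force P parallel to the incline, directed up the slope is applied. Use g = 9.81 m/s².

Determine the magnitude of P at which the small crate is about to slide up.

P ≈ 72.5 N

At impending motion up the slope, friction acts down-slope at its limit: f = μ_s N.
P is parallel to the surface, so N = m g cos θ = 103 N.
Along the incline: P = m g sin θ + μ_s N = 43.7 + 0.28×103 = 72.5 N.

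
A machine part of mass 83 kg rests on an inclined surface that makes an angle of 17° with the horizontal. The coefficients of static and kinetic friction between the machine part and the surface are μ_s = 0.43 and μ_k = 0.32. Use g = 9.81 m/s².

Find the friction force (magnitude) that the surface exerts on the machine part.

f ≈ 238 N (up the incline)

Normal force: N = m g cos θ = 83 × 9.81 × cos 17° = 778.7 N.
For equilibrium along the incline, friction must balance the weight component: f = m g sin θ = 238.1 N up the slope.
The static-friction ceiling is μ_s N = 0.43 × 778.7 = 334.8 N.
Since |238.1| ≤ 334.8 N, static friction is sufficient; f equals the required value, not μ_s N.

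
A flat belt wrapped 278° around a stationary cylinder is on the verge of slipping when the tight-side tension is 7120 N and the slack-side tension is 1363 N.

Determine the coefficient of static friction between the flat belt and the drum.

T₂/T₁ = e^{μβ} → μ = ln(T₂/T₁)/β.
β = 278° = 4.852 rad.
μ = ln(7120/1363)/4.852 = ln(5.224)/4.852 = 0.341.

μ ≈ 0.341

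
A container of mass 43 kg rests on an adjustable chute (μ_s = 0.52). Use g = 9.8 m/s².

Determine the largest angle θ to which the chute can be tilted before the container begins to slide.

θ_max ≈ 27.5°

At the slip threshold, m g sin θ = μ_s · m g cos θ, so tan θ = μ_s.
θ_max = arctan(0.52) = 27.5°.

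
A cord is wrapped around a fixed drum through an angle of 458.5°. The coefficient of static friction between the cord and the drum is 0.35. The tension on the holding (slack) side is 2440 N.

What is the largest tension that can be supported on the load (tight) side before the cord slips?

At impending slip the capstan equation gives T₂/T₁ = e^{μβ} with β in radians.
β = 458.5° × π/180 = 8.002 rad.
e^{μβ} = e^{0.35×8.002} = 16.46.
T₂ = T₁ · e^{μβ} = 2440 × 16.46 = 40200 N.

T_max ≈ 40200 N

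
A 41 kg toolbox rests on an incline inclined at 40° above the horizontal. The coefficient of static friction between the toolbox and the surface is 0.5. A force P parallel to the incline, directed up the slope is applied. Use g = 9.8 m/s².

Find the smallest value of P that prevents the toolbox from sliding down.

P_min ≈ 104 N

The toolbox tends to slide down (tan θ > μ_s), so at the point of impending slip friction acts up-slope at its limit: f = μ_s N.
P is parallel to the surface, so N = m g cos θ = 308 N.
Along the incline: P + μ_s N = m g sin θ, so P = 258 − 0.5×308 = 104 N.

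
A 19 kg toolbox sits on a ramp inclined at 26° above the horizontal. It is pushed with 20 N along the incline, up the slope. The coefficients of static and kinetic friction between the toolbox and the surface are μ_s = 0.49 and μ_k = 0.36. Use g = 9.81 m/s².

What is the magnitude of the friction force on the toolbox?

f ≈ 61.7 N (up the incline)

The normal reaction is N = m g cos θ = 167.5 N.
For equilibrium along the incline the friction force must supply f = m g sin θ − P = 81.71 − 20 = 61.71 N (positive meaning up-slope).
Maximum static friction available: μ_s N = 0.49 × 167.5 = 82.09 N.
Since |61.71| ≤ 82.09 N, static friction is sufficient; f equals the required value, not μ_s N.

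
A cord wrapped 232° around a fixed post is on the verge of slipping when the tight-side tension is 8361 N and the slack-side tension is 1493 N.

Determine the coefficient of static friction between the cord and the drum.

μ ≈ 0.425

T₂/T₁ = e^{μβ} → μ = ln(T₂/T₁)/β.
β = 232° = 4.049 rad.
μ = ln(8361/1493)/4.049 = ln(5.6)/4.049 = 0.425.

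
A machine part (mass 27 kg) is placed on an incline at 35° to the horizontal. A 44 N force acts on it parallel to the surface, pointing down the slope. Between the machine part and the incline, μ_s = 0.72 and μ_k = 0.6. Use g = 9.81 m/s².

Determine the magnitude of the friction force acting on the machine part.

f ≈ 130 N (up the incline)

Perpendicular to the surface, N = m g cos θ = 27·9.81·cos 35° = 217 N.
The friction needed for equilibrium is m g sin θ + P = 151.9 + 44 = 195.9 N, measured positive up-slope.
The static-friction ceiling is μ_s N = 0.72 × 217 = 156.2 N.
|195.9| exceeds 156.2 N, so the machine part slips down-slope; friction is kinetic, f = μ_k N = 0.6×217 = 130 N.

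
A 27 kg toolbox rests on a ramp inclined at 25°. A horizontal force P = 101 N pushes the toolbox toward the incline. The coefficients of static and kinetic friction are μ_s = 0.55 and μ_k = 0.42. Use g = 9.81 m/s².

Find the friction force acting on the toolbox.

f ≈ 20.4 N (up the incline)

Normal direction: N = m g cos θ + P sin θ = 282.7 N.
Along the incline, the net driving force (taking up-slope positive) is P cos θ − m g sin θ = 91.54 − 111.9 = -20.4 N, so equilibrium requires friction f = 20.4 N (up-slope).
The limit of static friction is μ_s N = 155.5 N.
Since 20.4 N is within the 155.5 N limit, the toolbox stays put and friction is exactly 20.4 N.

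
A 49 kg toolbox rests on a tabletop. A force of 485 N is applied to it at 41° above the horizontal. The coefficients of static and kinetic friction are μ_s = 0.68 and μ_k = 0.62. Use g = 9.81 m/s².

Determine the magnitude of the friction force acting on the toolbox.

f ≈ 101 N

The vertical component of P reduces the normal force: N = m g − P sin α = 480.7 − 318.2 = 162.5 N.
For equilibrium, f = P cos α = 485×cos 41° = 366 N.
μ_s N = 0.68 × 162.5 = 110.5 N.
366 > 110.5 N → the toolbox slides; f = μ_k N = 0.62×162.5 = 101 N.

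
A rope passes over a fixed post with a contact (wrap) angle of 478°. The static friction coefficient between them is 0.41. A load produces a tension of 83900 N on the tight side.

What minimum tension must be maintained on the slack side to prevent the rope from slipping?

Capstan equation at impending slip: T_tight/T_slack = e^{μβ}.
β = 478° = 8.343 rad; e^{μβ} = e^{0.41×8.343} = 30.58.
T_slack = T_tight / e^{μβ} = 83900 / 30.58 = 2740 N.

T_min ≈ 2740 N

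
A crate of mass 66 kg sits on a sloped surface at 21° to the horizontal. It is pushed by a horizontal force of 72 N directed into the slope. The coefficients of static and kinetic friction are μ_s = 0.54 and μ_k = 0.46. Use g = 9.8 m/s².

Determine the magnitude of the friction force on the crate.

f ≈ 165 N (up the incline)

Normal direction: N = m g cos θ + P sin θ = 629.6 N.
Along the incline, the net driving force (taking up-slope positive) is P cos θ − m g sin θ = 67.22 − 231.8 = -164.6 N, so equilibrium requires friction f = 164.6 N (up-slope).
The limit of static friction is μ_s N = 340 N.
Since 164.6 N is within the 340 N limit, the crate stays put and friction is exactly 165 N.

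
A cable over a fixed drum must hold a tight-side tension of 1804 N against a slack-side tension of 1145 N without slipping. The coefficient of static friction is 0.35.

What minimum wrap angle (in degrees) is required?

T₂/T₁ = e^{μβ} → β = ln(T₂/T₁)/μ.
β = ln(1804/1145)/0.35 = 0.4546/0.35 = 1.299 rad.
In degrees: β = 1.299 × 180/π = 74.4°.

β_min ≈ 74.4°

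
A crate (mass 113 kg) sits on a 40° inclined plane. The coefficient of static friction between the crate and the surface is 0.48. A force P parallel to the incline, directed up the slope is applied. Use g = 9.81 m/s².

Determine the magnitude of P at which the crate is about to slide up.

At impending motion up the slope, friction acts down-slope at its limit: f = μ_s N.
P is parallel to the surface, so N = m g cos θ = 849 N.
Along the incline: P = m g sin θ + μ_s N = 713 + 0.48×849 = 1120 N.

P ≈ 1120 N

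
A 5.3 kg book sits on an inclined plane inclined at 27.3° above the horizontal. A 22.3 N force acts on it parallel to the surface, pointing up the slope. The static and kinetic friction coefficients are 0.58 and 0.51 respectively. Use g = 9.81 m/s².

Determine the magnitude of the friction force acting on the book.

f ≈ 1.55 N (up the incline)

Perpendicular to the surface, N = m g cos θ = 5.3·9.81·cos 27.3° = 46.2 N.
For equilibrium along the incline the friction force must supply f = m g sin θ − P = 23.85 − 22.3 = 1.547 N (positive meaning up-slope).
Static friction can supply at most μ_s N = 26.8 N.
Since |1.547| ≤ 26.8 N, the book remains in static equilibrium and friction takes exactly the required value.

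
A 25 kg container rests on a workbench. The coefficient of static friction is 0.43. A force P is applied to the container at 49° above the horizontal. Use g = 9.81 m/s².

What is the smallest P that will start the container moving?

P ≈ 108 N

N = m g − P sin α (the pull lifts the container).
At impending slip, P cos α = μ_s N = μ_s (m g − P sin α).
Solving: P (cos α + μ_s sin α) = μ_s m g → P = 0.43×245/(cos 49° + 0.43 sin 49°) = 105/0.9806 = 108 N.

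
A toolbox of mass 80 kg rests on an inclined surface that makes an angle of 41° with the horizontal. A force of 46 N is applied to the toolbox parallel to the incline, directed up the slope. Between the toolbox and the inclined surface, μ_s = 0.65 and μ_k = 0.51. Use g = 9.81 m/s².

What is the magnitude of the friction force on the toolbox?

Perpendicular to the surface, N = m g cos θ = 80·9.81·cos 41° = 592.3 N.
The friction needed for equilibrium is m g sin θ − P = 514.9 − 46 = 468.9 N, measured positive up-slope.
Static friction can supply at most μ_s N = 385 N.
Since |468.9| > 385 N, static friction cannot hold it; the toolbox slides down the incline and kinetic friction applies: f = μ_k N = 0.51 × 592.3 = 302 N.

f ≈ 302 N (up the incline)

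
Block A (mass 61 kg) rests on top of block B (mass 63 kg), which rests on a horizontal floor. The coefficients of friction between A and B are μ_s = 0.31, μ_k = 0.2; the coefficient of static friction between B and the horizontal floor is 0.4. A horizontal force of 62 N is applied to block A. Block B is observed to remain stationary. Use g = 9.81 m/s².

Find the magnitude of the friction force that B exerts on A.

f ≈ 62 N

The normal force B exerts on A is simply A's weight, N₁ = 598.4 N.
So the A–B interface can sustain at most μ_s N₁ = 185.5 N of static friction.
P = 62 N is within that limit, so A and B move together (both at rest); the A–B friction is simply f₁ = P = 62 N.
By Newton's third law B feels 62 N forward from A. With B stationary, the floor's static friction on B balances it: f₂ = 62 N (well within μ_s(m_A+m_B)g = 486.6 N).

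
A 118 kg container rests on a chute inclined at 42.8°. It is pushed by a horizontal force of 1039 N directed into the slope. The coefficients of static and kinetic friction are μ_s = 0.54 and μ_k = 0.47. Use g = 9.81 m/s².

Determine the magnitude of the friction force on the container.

Resolve perpendicular to the incline: N = m g cos θ + P sin θ = 118×9.81×cos 42.8° + 1039×sin 42.8° = 1555 N.
Parallel to the incline: P cos θ − m g sin θ = 762.3 − 786.5 = -24.16 N; the friction needed to balance this is 24.16 N acting up the slope.
Maximum static friction: μ_s N = 0.54 × 1555 = 839.9 N.
|f_req| = 24.16 ≤ 839.9 N → the container is in equilibrium; friction equals the required value.

f ≈ 24.2 N (up the incline)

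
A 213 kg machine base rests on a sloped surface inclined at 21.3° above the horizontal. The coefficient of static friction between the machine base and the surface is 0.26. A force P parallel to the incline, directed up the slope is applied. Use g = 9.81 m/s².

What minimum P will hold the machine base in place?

P_min ≈ 253 N

The machine base tends to slide down (tan θ > μ_s), so at the point of impending slip friction acts up-slope at its limit: f = μ_s N.
P is parallel to the surface, so N = m g cos θ = 1950 N.
Along the incline: P + μ_s N = m g sin θ, so P = 759 − 0.26×1950 = 253 N.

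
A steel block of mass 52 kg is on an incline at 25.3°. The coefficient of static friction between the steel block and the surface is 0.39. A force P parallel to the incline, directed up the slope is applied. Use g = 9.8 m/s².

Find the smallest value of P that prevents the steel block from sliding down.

P_min ≈ 38.1 N

The steel block tends to slide down (tan θ > μ_s), so at the point of impending slip friction acts up-slope at its limit: f = μ_s N.
P is parallel to the surface, so N = m g cos θ = 461 N.
Along the incline: P + μ_s N = m g sin θ, so P = 218 − 0.39×461 = 38.1 N.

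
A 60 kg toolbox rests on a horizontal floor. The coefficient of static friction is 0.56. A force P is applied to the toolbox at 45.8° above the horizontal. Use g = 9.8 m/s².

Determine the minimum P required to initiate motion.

N = m g − P sin α (the pull lifts the toolbox).
At impending slip, P cos α = μ_s N = μ_s (m g − P sin α).
Solving: P (cos α + μ_s sin α) = μ_s m g → P = 0.56×588/(cos 45.8° + 0.56 sin 45.8°) = 329/1.099 = 300 N.

P ≈ 300 N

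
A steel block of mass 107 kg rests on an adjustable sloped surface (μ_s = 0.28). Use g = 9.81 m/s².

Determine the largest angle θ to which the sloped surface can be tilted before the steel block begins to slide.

θ_max ≈ 15.6°

At the slip threshold, m g sin θ = μ_s · m g cos θ, so tan θ = μ_s.
θ_max = arctan(0.28) = 15.6°.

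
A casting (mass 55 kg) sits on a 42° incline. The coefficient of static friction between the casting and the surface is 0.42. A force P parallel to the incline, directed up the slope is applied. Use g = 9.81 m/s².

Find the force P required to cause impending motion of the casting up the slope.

At impending motion up the slope, friction acts down-slope at its limit: f = μ_s N.
P is parallel to the surface, so N = m g cos θ = 401 N.
Along the incline: P = m g sin θ + μ_s N = 361 + 0.42×401 = 529 N.

P ≈ 529 N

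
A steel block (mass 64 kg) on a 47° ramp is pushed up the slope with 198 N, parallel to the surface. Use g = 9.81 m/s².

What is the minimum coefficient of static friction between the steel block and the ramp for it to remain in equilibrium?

N = m g cos θ = 428.2 N.
Friction must make up the shortfall along the incline: f = m g sin θ − P = 459.2 − 198 = 261.2 N.
At the threshold f = μ_s N, so μ_s,min = 261.2/428.2 = 0.61.

μ_s,min ≈ 0.61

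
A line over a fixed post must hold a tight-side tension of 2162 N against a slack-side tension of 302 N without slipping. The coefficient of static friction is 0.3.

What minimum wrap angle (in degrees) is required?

β_min ≈ 376°

T₂/T₁ = e^{μβ} → β = ln(T₂/T₁)/μ.
β = ln(2162/302)/0.3 = 1.968/0.3 = 6.561 rad.
In degrees: β = 6.561 × 180/π = 376°.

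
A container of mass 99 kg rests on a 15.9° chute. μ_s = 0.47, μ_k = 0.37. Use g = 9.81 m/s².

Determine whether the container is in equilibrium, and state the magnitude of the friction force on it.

f ≈ 266 N

N = m g cos θ = 934 N.
Down-slope weight component: m g sin θ = 266 N.
μ_s N = 439 N.
266 ≤ 439 N, so it stays put; friction = 266 N.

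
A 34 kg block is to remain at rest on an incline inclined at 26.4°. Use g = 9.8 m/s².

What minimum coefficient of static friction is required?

μ_s,min ≈ 0.496

At the slip threshold m g sin θ = μ_s m g cos θ, so μ_s,min = tan θ.
μ_s,min = tan 26.4° = 0.496.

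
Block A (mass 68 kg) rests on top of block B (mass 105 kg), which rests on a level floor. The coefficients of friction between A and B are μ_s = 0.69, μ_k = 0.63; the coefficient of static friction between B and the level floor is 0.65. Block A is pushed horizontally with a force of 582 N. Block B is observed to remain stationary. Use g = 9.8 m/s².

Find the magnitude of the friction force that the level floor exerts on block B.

f ≈ 420 N

Normal force at the A–B interface: N₁ = m_A g = 666.4 N.
Maximum static friction on A from B: μ_s N₁ = 0.69×666.4 = 459.8 N.
Since P = 582 N > 459.8 N, A slides on B; the A–B friction is kinetic: f₁ = μ_k N₁ = 0.63×666.4 = 420 N.
B experiences an equal 420 N forward from A (third law). B is in equilibrium, so the floor supplies f₂ = 420 N of static friction (limit μ_s(m_A+m_B)g = 1102 N, not exceeded).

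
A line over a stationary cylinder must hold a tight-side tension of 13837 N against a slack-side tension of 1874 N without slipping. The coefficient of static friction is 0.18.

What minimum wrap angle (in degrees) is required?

T₂/T₁ = e^{μβ} → β = ln(T₂/T₁)/μ.
β = ln(13837/1874)/0.18 = 1.999/0.18 = 11.11 rad.
In degrees: β = 11.11 × 180/π = 636°.

β_min ≈ 636°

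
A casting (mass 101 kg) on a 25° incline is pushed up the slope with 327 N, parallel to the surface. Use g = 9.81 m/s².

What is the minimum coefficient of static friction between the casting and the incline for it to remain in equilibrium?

N = m g cos θ = 898 N.
Friction must make up the shortfall along the incline: f = m g sin θ − P = 418.7 − 327 = 91.73 N.
At the threshold f = μ_s N, so μ_s,min = 91.73/898 = 0.102.

μ_s,min ≈ 0.102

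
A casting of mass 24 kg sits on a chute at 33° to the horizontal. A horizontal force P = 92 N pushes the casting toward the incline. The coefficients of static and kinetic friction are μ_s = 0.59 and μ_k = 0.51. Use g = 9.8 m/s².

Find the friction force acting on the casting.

Normal direction: N = m g cos θ + P sin θ = 247.4 N.
Along the incline, the net driving force (taking up-slope positive) is P cos θ − m g sin θ = 77.16 − 128.1 = -50.94 N, so equilibrium requires friction f = 50.94 N (up-slope).
The limit of static friction is μ_s N = 145.9 N.
Since 50.94 N is within the 145.9 N limit, the casting stays put and friction is exactly 50.9 N.

f ≈ 50.9 N (up the incline)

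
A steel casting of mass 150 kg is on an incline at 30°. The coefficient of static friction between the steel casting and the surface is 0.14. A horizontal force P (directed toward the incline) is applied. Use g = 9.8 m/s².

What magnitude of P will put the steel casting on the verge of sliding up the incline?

P ≈ 1150 N

At impending motion up the slope, friction acts down-slope at its limit: f = μ_s N.
Perpendicular to the incline: N = m g cos θ + P sin θ.
Along the incline: P cos θ = m g sin θ + μ_s N = m g sin θ + μ_s (m g cos θ + P sin θ).
Solving, P (cos θ − μ_s sin θ) = m g (sin θ + μ_s cos θ), so P = 150×9.8×(sin 30° + 0.14 cos 30°)/(cos 30° − 0.14 sin 30°) = 1470×0.6212/0.796 = 1150 N.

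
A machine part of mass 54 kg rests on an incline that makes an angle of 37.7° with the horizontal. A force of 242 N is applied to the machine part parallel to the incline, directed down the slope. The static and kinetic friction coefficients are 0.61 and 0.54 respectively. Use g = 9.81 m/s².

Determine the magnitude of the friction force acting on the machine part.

Normal force: N = m g cos θ = 54 × 9.81 × cos 37.7° = 419.1 N.
The friction needed for equilibrium is m g sin θ + P = 324 + 242 = 566 N, measured positive up-slope.
The static-friction ceiling is μ_s N = 0.61 × 419.1 = 255.7 N.
Since |566| > 255.7 N, static friction cannot hold it; the machine part slides down the incline and kinetic friction applies: f = μ_k N = 0.54 × 419.1 = 226 N.

f ≈ 226 N (up the incline)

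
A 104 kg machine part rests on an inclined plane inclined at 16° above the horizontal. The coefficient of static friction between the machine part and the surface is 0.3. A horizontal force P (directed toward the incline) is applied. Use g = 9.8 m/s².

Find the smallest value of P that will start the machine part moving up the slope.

At impending motion up the slope, friction acts down-slope at its limit: f = μ_s N.
Perpendicular to the incline: N = m g cos θ + P sin θ.
Along the incline: P cos θ = m g sin θ + μ_s N = m g sin θ + μ_s (m g cos θ + P sin θ).
Solving, P (cos θ − μ_s sin θ) = m g (sin θ + μ_s cos θ), so P = 104×9.8×(sin 16° + 0.3 cos 16°)/(cos 16° − 0.3 sin 16°) = 1020×0.564/0.8786 = 654 N.

P ≈ 654 N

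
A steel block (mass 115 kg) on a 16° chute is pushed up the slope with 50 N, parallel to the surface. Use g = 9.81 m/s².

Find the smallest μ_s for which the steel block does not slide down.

μ_s,min ≈ 0.241

N = m g cos θ = 1084 N.
Friction must make up the shortfall along the incline: f = m g sin θ − P = 311 − 50 = 261 N.
At the threshold f = μ_s N, so μ_s,min = 261/1084 = 0.241.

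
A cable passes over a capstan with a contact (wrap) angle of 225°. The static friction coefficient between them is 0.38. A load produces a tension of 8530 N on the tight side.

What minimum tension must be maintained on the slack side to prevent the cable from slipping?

Capstan equation at impending slip: T_tight/T_slack = e^{μβ}.
β = 225° = 3.927 rad; e^{μβ} = e^{0.38×3.927} = 4.447.
T_slack = T_tight / e^{μβ} = 8530 / 4.447 = 1920 N.

T_min ≈ 1920 N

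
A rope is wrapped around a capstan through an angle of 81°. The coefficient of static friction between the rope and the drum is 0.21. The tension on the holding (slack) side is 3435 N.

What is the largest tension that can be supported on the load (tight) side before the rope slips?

At impending slip the capstan equation gives T₂/T₁ = e^{μβ} with β in radians.
β = 81° × π/180 = 1.414 rad.
e^{μβ} = e^{0.21×1.414} = 1.346.
T₂ = T₁ · e^{μβ} = 3435 × 1.346 = 4620 N.

T_max ≈ 4620 N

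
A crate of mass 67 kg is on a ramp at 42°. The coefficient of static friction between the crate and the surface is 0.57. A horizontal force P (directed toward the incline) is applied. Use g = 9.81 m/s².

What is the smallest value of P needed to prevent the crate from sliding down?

The crate tends to slide down (tan θ > μ_s), so at the point of impending slip friction acts up-slope at its limit: f = μ_s N.
Perpendicular to the incline: N = m g cos θ + P sin θ.
Along the incline: P cos θ + μ_s N = m g sin θ, i.e. P cos θ + μ_s (m g cos θ + P sin θ) = m g sin θ.
Solving, P (cos θ + μ_s sin θ) = m g (sin θ − μ_s cos θ), so P = 657×0.2455/1.125 = 144 N.

P_min ≈ 144 N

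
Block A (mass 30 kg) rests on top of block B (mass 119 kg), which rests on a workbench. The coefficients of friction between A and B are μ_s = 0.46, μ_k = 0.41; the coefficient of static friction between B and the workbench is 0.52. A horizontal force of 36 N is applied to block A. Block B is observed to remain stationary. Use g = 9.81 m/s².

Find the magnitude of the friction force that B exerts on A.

Normal force at the A–B interface: N₁ = m_A g = 294.3 N.
So the A–B interface can sustain at most μ_s N₁ = 135.4 N of static friction.
Since P = 36 N ≤ 135.4 N, A does not slip on B; friction on A equals P = 36 N.
By Newton's third law B feels 36 N forward from A. With B stationary, the floor's static friction on B balances it: f₂ = 36 N (well within μ_s(m_A+m_B)g = 760.1 N).

f ≈ 36 N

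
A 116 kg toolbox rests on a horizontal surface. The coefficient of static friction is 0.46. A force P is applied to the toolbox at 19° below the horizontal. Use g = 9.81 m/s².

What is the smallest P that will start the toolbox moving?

N = m g + P sin α (the push presses the toolbox into the horizontal surface).
At impending slip, P cos α = μ_s N = μ_s (m g + P sin α).
Solving: P (cos α − μ_s sin α) = μ_s m g → P = 0.46×1140/(cos 19° − 0.46 sin 19°) = 523/0.7958 = 658 N.

P ≈ 658 N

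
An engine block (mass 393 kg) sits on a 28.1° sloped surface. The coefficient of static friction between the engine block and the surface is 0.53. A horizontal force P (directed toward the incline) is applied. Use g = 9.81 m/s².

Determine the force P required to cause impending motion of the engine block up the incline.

At impending motion up the slope, friction acts down-slope at its limit: f = μ_s N.
Perpendicular to the incline: N = m g cos θ + P sin θ.
Along the incline: P cos θ = m g sin θ + μ_s N = m g sin θ + μ_s (m g cos θ + P sin θ).
Solving, P (cos θ − μ_s sin θ) = m g (sin θ + μ_s cos θ), so P = 393×9.81×(sin 28.1° + 0.53 cos 28.1°)/(cos 28.1° − 0.53 sin 28.1°) = 3860×0.9385/0.6325 = 5720 N.

P ≈ 5720 N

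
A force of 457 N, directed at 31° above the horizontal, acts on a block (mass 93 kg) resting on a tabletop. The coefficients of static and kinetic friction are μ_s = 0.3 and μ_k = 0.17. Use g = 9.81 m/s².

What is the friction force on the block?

The vertical component of P reduces the normal force: N = m g − P sin α = 912.3 − 235.4 = 677 N.
The horizontal driving force is P cos α = 391.7 N, so equilibrium needs friction f = 391.7 N.
μ_s N = 0.3 × 677 = 203.1 N.
The required friction exceeds μ_s N, so the block moves and f = μ_k N = 115 N.

f ≈ 115 N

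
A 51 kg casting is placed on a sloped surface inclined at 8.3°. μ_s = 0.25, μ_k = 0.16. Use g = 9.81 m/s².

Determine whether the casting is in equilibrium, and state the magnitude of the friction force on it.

f ≈ 72.2 N

N = m g cos θ = 495 N.
Down-slope weight component: m g sin θ = 72.2 N.
μ_s N = 124 N.
72.2 ≤ 124 N, so it stays put; friction = 72.2 N.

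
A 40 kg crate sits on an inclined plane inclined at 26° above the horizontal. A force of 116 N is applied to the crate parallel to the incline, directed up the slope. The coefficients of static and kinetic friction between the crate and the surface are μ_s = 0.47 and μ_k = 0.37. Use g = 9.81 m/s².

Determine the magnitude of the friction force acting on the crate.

The normal reaction is N = m g cos θ = 352.7 N.
The friction needed for equilibrium is m g sin θ − P = 172 − 116 = 56.02 N, measured positive up-slope.
The static-friction ceiling is μ_s N = 0.47 × 352.7 = 165.8 N.
Since |56.02| ≤ 165.8 N, the crate remains in static equilibrium and friction takes exactly the required value.

f ≈ 56 N (up the incline)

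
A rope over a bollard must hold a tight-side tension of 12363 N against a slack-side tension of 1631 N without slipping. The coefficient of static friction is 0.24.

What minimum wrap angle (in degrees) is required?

β_min ≈ 484°

T₂/T₁ = e^{μβ} → β = ln(T₂/T₁)/μ.
β = ln(12363/1631)/0.24 = 2.026/0.24 = 8.44 rad.
In degrees: β = 8.44 × 180/π = 484°.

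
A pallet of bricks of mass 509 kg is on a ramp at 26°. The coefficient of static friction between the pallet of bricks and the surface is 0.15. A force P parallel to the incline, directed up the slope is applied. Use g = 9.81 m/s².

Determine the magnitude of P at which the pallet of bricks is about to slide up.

At impending motion up the slope, friction acts down-slope at its limit: f = μ_s N.
P is parallel to the surface, so N = m g cos θ = 4490 N.
Along the incline: P = m g sin θ + μ_s N = 2190 + 0.15×4490 = 2860 N.

P ≈ 2860 N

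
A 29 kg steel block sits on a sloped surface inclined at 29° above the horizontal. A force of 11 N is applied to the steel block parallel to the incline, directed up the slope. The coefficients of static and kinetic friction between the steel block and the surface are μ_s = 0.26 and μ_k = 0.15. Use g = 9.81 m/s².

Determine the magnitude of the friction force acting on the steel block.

Perpendicular to the surface, N = m g cos θ = 29·9.81·cos 29° = 248.8 N.
Parallel to the incline, ΣF = 0 gives f = m g sin θ − P = 137.9 − 11 = 126.9 N (up-slope positive).
The static-friction ceiling is μ_s N = 0.26 × 248.8 = 64.69 N.
Since |126.9| > 64.69 N, static friction cannot hold it; the steel block slides down the incline and kinetic friction applies: f = μ_k N = 0.15 × 248.8 = 37.3 N.

f ≈ 37.3 N (up the incline)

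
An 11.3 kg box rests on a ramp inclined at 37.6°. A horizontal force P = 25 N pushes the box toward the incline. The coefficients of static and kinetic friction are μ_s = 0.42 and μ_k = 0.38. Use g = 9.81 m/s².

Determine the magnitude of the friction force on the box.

Resolve perpendicular to the incline: N = m g cos θ + P sin θ = 11.3×9.81×cos 37.6° + 25×sin 37.6° = 103.1 N.
Parallel to the incline: P cos θ − m g sin θ = 19.81 − 67.64 = -47.83 N; the friction needed to balance this is 47.83 N acting up the slope.
Maximum static friction: μ_s N = 0.42 × 103.1 = 43.29 N.
|f_req| = 47.83 > 43.29 N → the box slides down the incline; f = μ_k N = 0.38 × 103.1 = 39.2 N.

f ≈ 39.2 N (up the incline)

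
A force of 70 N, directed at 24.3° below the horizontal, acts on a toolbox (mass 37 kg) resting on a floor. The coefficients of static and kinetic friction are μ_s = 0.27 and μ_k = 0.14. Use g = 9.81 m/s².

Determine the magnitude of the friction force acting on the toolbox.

N = m g + P sin α = 363 + 70×sin 24.3° = 391.8 N.
The horizontal driving force is P cos α = 63.8 N, so equilibrium needs friction f = 63.8 N.
μ_s N = 0.27 × 391.8 = 105.8 N.
63.8 ≤ 105.8 N → static; friction equals the required 63.8 N.

f ≈ 63.8 N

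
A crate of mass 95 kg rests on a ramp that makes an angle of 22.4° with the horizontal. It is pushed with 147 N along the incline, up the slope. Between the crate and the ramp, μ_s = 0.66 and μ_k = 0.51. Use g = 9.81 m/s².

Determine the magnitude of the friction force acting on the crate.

f ≈ 208 N (up the incline)

Perpendicular to the surface, N = m g cos θ = 95·9.81·cos 22.4° = 861.6 N.
For equilibrium along the incline the friction force must supply f = m g sin θ − P = 355.1 − 147 = 208.1 N (positive meaning up-slope).
Static friction can supply at most μ_s N = 568.7 N.
Since |208.1| ≤ 568.7 N, the crate remains in static equilibrium and friction takes exactly the required value.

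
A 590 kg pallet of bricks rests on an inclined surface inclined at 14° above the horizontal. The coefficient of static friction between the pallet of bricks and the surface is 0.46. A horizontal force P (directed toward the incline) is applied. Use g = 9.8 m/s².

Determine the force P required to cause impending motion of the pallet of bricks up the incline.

P ≈ 4630 N

At impending motion up the slope, friction acts down-slope at its limit: f = μ_s N.
Perpendicular to the incline: N = m g cos θ + P sin θ.
Along the incline: P cos θ = m g sin θ + μ_s N = m g sin θ + μ_s (m g cos θ + P sin θ).
Solving, P (cos θ − μ_s sin θ) = m g (sin θ + μ_s cos θ), so P = 590×9.8×(sin 14° + 0.46 cos 14°)/(cos 14° − 0.46 sin 14°) = 5780×0.6883/0.859 = 4630 N.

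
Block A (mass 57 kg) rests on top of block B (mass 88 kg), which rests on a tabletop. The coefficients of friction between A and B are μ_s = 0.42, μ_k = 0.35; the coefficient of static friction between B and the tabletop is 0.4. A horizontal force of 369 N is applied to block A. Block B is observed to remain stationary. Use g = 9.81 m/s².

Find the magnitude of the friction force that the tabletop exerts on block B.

f ≈ 196 N

Between the blocks, N₁ = m_A g = 559.2 N.
Maximum static friction on A from B: μ_s N₁ = 0.42×559.2 = 234.9 N.
P = 369 N exceeds that limit, so A slips over B and the interface friction becomes kinetic: f₁ = μ_k N₁ = 0.35×559.2 = 196 N.
By Newton's third law B feels 196 N forward from A. With B stationary, the floor's static friction on B balances it: f₂ = 196 N (well within μ_s(m_A+m_B)g = 569 N).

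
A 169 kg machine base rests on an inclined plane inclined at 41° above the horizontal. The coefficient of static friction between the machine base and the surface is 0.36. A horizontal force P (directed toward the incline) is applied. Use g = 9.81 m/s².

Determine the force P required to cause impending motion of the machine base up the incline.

P ≈ 2970 N

At impending motion up the slope, friction acts down-slope at its limit: f = μ_s N.
Perpendicular to the incline: N = m g cos θ + P sin θ.
Along the incline: P cos θ = m g sin θ + μ_s N = m g sin θ + μ_s (m g cos θ + P sin θ).
Solving, P (cos θ − μ_s sin θ) = m g (sin θ + μ_s cos θ), so P = 169×9.81×(sin 41° + 0.36 cos 41°)/(cos 41° − 0.36 sin 41°) = 1660×0.9278/0.5185 = 2970 N.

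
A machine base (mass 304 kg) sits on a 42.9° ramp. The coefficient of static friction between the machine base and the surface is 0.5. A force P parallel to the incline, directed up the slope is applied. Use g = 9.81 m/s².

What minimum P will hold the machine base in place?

The machine base tends to slide down (tan θ > μ_s), so at the point of impending slip friction acts up-slope at its limit: f = μ_s N.
P is parallel to the surface, so N = m g cos θ = 2180 N.
Along the incline: P + μ_s N = m g sin θ, so P = 2030 − 0.5×2180 = 938 N.

P_min ≈ 938 N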